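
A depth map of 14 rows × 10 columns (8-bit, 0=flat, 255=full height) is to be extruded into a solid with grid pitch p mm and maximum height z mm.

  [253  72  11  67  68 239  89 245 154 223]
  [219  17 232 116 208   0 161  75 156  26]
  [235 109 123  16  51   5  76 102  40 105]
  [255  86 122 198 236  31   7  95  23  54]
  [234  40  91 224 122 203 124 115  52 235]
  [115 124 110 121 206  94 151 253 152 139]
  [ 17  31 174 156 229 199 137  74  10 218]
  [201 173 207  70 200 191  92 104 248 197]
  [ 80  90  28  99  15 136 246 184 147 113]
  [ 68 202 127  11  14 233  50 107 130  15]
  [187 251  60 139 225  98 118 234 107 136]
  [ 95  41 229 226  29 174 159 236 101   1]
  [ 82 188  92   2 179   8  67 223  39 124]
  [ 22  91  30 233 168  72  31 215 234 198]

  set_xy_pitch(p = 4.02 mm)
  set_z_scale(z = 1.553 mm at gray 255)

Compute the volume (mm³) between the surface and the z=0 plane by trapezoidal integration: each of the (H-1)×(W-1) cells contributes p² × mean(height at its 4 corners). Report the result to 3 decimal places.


height_mm = gray/255 × 1.553; cell vol = 4.02² × mean(4 corners)
unit = 4.02² × 1.553 / (4×255) = 0.024605 mm³ per gray-sum
row 0: Σ corner-gray over 9 cells = 4541  → 111.7313
row 1: Σ corner-gray over 9 cells = 3559  → 87.5692
row 2: Σ corner-gray over 9 cells = 3289  → 80.9258
row 3: Σ corner-gray over 9 cells = 4316  → 106.1952
row 4: Σ corner-gray over 9 cells = 5087  → 125.1656
row 5: Σ corner-gray over 9 cells = 4931  → 121.3273
row 6: Σ corner-gray over 9 cells = 5223  → 128.5119
row 7: Σ corner-gray over 9 cells = 5051  → 124.2799
row 8: Σ corner-gray over 9 cells = 3914  → 96.3040
row 9: Σ corner-gray over 9 cells = 4618  → 113.6259
row 10: Σ corner-gray over 9 cells = 5273  → 129.7422
row 11: Σ corner-gray over 9 cells = 4288  → 105.5062
row 12: Σ corner-gray over 9 cells = 4170  → 102.6029
Σ rows: total corner-gray = 58260  → 1433.4874 mm³

1433.487


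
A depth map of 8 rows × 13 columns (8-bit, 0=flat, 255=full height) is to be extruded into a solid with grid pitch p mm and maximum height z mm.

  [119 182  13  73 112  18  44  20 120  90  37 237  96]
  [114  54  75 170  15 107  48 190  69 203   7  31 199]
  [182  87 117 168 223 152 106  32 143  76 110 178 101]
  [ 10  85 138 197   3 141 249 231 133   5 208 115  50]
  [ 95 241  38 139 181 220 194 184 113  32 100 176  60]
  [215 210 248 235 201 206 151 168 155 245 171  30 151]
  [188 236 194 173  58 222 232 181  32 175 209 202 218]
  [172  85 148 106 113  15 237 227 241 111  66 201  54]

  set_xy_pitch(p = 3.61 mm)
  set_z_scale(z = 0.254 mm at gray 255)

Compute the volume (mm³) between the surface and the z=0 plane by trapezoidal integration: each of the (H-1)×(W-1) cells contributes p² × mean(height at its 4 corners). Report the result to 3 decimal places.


150.161

height_mm = gray/255 × 0.254; cell vol = 3.61² × mean(4 corners)
unit = 3.61² × 0.254 / (4×255) = 0.00324525 mm³ per gray-sum
row 0: Σ corner-gray over 12 cells = 4358  → 14.1428
row 1: Σ corner-gray over 12 cells = 5318  → 17.2582
row 2: Σ corner-gray over 12 cells = 6137  → 19.9161
row 3: Σ corner-gray over 12 cells = 6461  → 20.9676
row 4: Σ corner-gray over 12 cells = 7797  → 25.3032
row 5: Σ corner-gray over 12 cells = 8640  → 28.0389
row 6: Σ corner-gray over 12 cells = 7560  → 24.5341
Σ rows: total corner-gray = 46271  → 150.1609 mm³


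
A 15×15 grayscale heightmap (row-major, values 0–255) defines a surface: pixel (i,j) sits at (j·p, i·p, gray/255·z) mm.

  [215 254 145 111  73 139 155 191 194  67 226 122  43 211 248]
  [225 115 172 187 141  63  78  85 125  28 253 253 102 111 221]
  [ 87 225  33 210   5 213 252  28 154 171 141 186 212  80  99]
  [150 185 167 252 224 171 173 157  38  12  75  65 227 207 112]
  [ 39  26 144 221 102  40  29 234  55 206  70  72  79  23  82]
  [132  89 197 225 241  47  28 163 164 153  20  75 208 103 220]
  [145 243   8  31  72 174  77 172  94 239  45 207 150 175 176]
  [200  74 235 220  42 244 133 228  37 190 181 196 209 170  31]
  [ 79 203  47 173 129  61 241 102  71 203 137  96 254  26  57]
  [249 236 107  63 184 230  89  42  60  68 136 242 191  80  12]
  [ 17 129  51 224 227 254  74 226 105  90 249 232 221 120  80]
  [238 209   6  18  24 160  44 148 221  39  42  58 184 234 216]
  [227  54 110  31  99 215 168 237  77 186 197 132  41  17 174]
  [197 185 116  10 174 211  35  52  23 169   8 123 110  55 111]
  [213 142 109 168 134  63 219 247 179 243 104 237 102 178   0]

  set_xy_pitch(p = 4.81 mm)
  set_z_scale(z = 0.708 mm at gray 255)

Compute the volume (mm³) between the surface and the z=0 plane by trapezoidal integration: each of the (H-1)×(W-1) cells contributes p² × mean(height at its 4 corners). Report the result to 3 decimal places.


height_mm = gray/255 × 0.708; cell vol = 4.81² × mean(4 corners)
unit = 4.81² × 0.708 / (4×255) = 0.0160592 mm³ per gray-sum
row 0: Σ corner-gray over 14 cells = 8197  → 131.6371
row 1: Σ corner-gray over 14 cells = 7878  → 126.5142
row 2: Σ corner-gray over 14 cells = 8174  → 131.2677
row 3: Σ corner-gray over 14 cells = 6891  → 110.6638
row 4: Σ corner-gray over 14 cells = 6501  → 104.4007
row 5: Σ corner-gray over 14 cells = 7473  → 120.0102
row 6: Σ corner-gray over 14 cells = 8244  → 132.3918
row 7: Σ corner-gray over 14 cells = 8171  → 131.2195
row 8: Σ corner-gray over 14 cells = 7339  → 117.8583
row 9: Σ corner-gray over 14 cells = 8218  → 131.9743
row 10: Σ corner-gray over 14 cells = 7729  → 124.1214
row 11: Σ corner-gray over 14 cells = 6757  → 108.5118
row 12: Σ corner-gray over 14 cells = 6379  → 102.4415
row 13: Σ corner-gray over 14 cells = 7313  → 117.4407
Σ rows: total corner-gray = 105264  → 1690.4530 mm³

1690.453


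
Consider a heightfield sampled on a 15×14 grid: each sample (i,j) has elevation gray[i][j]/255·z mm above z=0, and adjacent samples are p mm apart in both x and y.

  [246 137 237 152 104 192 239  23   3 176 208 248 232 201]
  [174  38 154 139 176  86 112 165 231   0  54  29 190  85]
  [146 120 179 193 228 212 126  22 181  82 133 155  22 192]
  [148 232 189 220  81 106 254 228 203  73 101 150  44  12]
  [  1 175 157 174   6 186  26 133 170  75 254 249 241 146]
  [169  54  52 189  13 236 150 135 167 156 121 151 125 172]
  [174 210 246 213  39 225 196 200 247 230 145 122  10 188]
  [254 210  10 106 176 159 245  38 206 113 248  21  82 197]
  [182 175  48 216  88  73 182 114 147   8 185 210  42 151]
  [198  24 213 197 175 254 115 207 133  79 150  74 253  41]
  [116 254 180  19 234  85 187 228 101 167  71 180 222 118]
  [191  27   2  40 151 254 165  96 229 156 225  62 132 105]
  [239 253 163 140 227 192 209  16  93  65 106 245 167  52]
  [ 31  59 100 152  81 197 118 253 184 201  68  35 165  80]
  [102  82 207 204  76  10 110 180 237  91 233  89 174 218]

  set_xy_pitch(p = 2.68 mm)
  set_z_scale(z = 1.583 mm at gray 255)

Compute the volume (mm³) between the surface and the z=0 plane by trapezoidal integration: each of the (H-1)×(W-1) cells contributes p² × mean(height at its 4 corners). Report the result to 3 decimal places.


height_mm = gray/255 × 1.583; cell vol = 2.68² × mean(4 corners)
unit = 2.68² × 1.583 / (4×255) = 0.0111468 mm³ per gray-sum
row 0: Σ corner-gray over 13 cells = 7356  → 81.9959
row 1: Σ corner-gray over 13 cells = 6651  → 74.1374
row 2: Σ corner-gray over 13 cells = 7566  → 84.3367
row 3: Σ corner-gray over 13 cells = 7761  → 86.5103
row 4: Σ corner-gray over 13 cells = 7278  → 81.1264
row 5: Σ corner-gray over 13 cells = 7967  → 88.8066
row 6: Σ corner-gray over 13 cells = 8207  → 91.4818
row 7: Σ corner-gray over 13 cells = 6988  → 77.8939
row 8: Σ corner-gray over 13 cells = 7296  → 81.3271
row 9: Σ corner-gray over 13 cells = 8077  → 90.0327
row 10: Σ corner-gray over 13 cells = 7464  → 83.1997
row 11: Σ corner-gray over 13 cells = 7417  → 82.6758
row 12: Σ corner-gray over 13 cells = 7380  → 82.2634
row 13: Σ corner-gray over 13 cells = 7043  → 78.5069
Σ rows: total corner-gray = 104451  → 1164.2947 mm³

1164.295


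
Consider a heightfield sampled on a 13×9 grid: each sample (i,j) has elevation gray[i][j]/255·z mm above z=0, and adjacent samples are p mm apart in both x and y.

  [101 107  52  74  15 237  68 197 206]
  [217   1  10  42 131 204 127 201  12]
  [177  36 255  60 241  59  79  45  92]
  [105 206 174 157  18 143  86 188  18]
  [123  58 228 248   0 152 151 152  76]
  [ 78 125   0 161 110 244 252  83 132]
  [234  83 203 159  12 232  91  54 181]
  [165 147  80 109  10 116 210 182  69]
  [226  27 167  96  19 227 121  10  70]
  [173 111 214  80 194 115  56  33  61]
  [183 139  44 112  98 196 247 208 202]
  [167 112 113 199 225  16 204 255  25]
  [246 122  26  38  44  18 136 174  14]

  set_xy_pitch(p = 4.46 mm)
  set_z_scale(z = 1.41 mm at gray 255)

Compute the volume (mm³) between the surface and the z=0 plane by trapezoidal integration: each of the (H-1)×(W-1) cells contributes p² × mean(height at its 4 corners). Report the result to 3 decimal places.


1313.459

height_mm = gray/255 × 1.41; cell vol = 4.46² × mean(4 corners)
unit = 4.46² × 1.41 / (4×255) = 0.0274972 mm³ per gray-sum
row 0: Σ corner-gray over 8 cells = 3468  → 95.3603
row 1: Σ corner-gray over 8 cells = 3480  → 95.6903
row 2: Σ corner-gray over 8 cells = 3886  → 106.8542
row 3: Σ corner-gray over 8 cells = 4244  → 116.6982
row 4: Σ corner-gray over 8 cells = 4337  → 119.2554
row 5: Σ corner-gray over 8 cells = 4243  → 116.6707
row 6: Σ corner-gray over 8 cells = 4025  → 110.6763
row 7: Σ corner-gray over 8 cells = 3572  → 98.2200
row 8: Σ corner-gray over 8 cells = 3470  → 95.4153
row 9: Σ corner-gray over 8 cells = 4313  → 118.5955
row 10: Σ corner-gray over 8 cells = 4913  → 135.0938
row 11: Σ corner-gray over 8 cells = 3816  → 104.9294
Σ rows: total corner-gray = 47767  → 1313.4593 mm³


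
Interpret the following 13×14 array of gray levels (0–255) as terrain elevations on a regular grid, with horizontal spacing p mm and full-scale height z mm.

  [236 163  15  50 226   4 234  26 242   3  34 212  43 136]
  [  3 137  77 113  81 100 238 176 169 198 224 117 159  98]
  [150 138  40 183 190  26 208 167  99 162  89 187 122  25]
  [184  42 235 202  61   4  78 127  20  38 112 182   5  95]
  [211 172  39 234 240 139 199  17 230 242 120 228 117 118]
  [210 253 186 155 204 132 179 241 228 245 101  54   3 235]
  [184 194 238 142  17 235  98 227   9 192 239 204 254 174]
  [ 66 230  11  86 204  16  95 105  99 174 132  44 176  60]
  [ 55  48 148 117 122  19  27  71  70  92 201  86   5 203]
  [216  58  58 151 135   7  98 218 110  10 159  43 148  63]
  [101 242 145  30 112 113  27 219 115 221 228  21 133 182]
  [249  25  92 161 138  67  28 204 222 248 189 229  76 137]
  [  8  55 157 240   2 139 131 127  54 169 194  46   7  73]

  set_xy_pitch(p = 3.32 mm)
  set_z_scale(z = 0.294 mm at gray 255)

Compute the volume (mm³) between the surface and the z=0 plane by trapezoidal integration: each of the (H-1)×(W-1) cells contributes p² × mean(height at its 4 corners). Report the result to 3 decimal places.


height_mm = gray/255 × 0.294; cell vol = 3.32² × mean(4 corners)
unit = 3.32² × 0.294 / (4×255) = 0.00317704 mm³ per gray-sum
row 0: Σ corner-gray over 13 cells = 6555  → 20.8255
row 1: Σ corner-gray over 13 cells = 7076  → 22.4808
row 2: Σ corner-gray over 13 cells = 5888  → 18.7064
row 3: Σ corner-gray over 13 cells = 6774  → 21.5213
row 4: Σ corner-gray over 13 cells = 8690  → 27.6085
row 5: Σ corner-gray over 13 cells = 8863  → 28.1581
row 6: Σ corner-gray over 13 cells = 7326  → 23.2750
row 7: Σ corner-gray over 13 cells = 5140  → 16.3300
row 8: Σ corner-gray over 13 cells = 4939  → 15.6914
row 9: Σ corner-gray over 13 cells = 6164  → 19.5833
row 10: Σ corner-gray over 13 cells = 7239  → 22.9986
row 11: Σ corner-gray over 13 cells = 6467  → 20.5459
Σ rows: total corner-gray = 81121  → 257.7250 mm³

257.725


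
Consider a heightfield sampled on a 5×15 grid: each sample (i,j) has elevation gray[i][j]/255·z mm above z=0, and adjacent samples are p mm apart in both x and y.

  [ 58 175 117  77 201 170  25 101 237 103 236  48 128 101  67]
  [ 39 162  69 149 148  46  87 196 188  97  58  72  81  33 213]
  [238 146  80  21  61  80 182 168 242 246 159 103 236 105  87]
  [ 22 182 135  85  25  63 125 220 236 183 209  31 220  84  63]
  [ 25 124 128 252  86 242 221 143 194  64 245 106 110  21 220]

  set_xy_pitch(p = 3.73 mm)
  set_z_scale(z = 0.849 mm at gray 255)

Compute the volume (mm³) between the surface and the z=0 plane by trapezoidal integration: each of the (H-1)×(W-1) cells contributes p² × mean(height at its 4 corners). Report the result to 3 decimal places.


height_mm = gray/255 × 0.849; cell vol = 3.73² × mean(4 corners)
unit = 3.73² × 0.849 / (4×255) = 0.0115804 mm³ per gray-sum
row 0: Σ corner-gray over 14 cells = 6587  → 76.2804
row 1: Σ corner-gray over 14 cells = 7007  → 81.1442
row 2: Σ corner-gray over 14 cells = 7664  → 88.7525
row 3: Σ corner-gray over 14 cells = 7798  → 90.3043
Σ rows: total corner-gray = 29056  → 336.4814 mm³

336.481


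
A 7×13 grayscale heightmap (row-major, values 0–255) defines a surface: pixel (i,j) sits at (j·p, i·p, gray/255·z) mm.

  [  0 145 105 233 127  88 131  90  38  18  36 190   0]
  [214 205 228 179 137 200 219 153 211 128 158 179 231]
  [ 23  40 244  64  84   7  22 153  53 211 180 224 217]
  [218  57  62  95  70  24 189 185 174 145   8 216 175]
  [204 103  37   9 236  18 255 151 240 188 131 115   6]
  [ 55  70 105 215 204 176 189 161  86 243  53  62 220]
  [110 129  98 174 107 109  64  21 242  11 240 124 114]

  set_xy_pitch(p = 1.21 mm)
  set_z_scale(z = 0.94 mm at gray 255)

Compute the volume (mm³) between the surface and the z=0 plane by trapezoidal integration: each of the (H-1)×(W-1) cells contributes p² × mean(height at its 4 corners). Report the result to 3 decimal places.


52.074

height_mm = gray/255 × 0.94; cell vol = 1.21² × mean(4 corners)
unit = 1.21² × 0.94 / (4×255) = 0.00134927 mm³ per gray-sum
row 0: Σ corner-gray over 12 cells = 6841  → 9.2303
row 1: Σ corner-gray over 12 cells = 7243  → 9.7728
row 2: Σ corner-gray over 12 cells = 5647  → 7.6193
row 3: Σ corner-gray over 12 cells = 6019  → 8.1212
row 4: Σ corner-gray over 12 cells = 6579  → 8.8768
row 5: Σ corner-gray over 12 cells = 6265  → 8.4532
Σ rows: total corner-gray = 38594  → 52.0737 mm³


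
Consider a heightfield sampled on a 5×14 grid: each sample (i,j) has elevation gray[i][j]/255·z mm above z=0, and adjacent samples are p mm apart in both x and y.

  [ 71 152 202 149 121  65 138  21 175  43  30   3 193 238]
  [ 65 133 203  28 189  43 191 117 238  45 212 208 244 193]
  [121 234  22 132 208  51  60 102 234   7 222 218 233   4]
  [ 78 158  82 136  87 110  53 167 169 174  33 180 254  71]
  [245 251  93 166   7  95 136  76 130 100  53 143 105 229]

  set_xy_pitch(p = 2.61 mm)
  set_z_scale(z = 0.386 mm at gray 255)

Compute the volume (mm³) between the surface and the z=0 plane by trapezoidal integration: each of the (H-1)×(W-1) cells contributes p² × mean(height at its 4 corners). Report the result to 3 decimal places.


71.792

height_mm = gray/255 × 0.386; cell vol = 2.61² × mean(4 corners)
unit = 2.61² × 0.386 / (4×255) = 0.00257791 mm³ per gray-sum
row 0: Σ corner-gray over 13 cells = 6853  → 17.6664
row 1: Σ corner-gray over 13 cells = 7531  → 19.4143
row 2: Σ corner-gray over 13 cells = 6926  → 17.8546
row 3: Σ corner-gray over 13 cells = 6539  → 16.8570
Σ rows: total corner-gray = 27849  → 71.7923 mm³


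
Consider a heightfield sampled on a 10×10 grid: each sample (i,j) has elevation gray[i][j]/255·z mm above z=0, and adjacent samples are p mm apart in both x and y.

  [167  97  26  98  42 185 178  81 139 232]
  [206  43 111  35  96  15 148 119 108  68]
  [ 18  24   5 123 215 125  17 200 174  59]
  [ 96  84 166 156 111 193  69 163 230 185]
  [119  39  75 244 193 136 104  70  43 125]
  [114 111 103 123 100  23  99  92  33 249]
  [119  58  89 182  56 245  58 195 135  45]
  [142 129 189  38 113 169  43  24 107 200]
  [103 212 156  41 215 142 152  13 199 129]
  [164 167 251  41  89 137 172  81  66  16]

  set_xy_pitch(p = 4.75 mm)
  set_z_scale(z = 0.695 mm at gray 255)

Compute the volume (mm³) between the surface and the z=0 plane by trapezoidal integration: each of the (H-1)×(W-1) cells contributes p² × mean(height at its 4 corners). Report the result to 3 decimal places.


height_mm = gray/255 × 0.695; cell vol = 4.75² × mean(4 corners)
unit = 4.75² × 0.695 / (4×255) = 0.0153735 mm³ per gray-sum
row 0: Σ corner-gray over 9 cells = 3715  → 57.1124
row 1: Σ corner-gray over 9 cells = 3467  → 53.2998
row 2: Σ corner-gray over 9 cells = 4468  → 68.6887
row 3: Σ corner-gray over 9 cells = 4677  → 71.9017
row 4: Σ corner-gray over 9 cells = 3783  → 58.1578
row 5: Σ corner-gray over 9 cells = 3931  → 60.4331
row 6: Σ corner-gray over 9 cells = 4166  → 64.0459
row 7: Σ corner-gray over 9 cells = 4458  → 68.5349
row 8: Σ corner-gray over 9 cells = 4680  → 71.9478
Σ rows: total corner-gray = 37345  → 574.1222 mm³

574.122


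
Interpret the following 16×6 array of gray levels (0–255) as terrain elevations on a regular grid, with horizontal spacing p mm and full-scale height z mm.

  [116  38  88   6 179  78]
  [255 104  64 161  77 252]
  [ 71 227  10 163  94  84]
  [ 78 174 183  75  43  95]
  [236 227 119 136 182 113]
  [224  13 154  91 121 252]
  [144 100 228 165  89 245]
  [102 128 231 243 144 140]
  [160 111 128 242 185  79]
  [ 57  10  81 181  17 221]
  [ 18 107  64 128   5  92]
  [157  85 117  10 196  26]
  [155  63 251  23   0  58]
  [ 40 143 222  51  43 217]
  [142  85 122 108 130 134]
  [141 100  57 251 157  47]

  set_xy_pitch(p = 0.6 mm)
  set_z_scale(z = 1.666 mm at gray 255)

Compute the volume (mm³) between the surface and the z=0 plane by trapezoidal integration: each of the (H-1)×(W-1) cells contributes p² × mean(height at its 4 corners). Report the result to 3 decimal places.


21.429

height_mm = gray/255 × 1.666; cell vol = 0.6² × mean(4 corners)
unit = 0.6² × 1.666 / (4×255) = 0.000588 mm³ per gray-sum
row 0: Σ corner-gray over 5 cells = 2135  → 1.2554
row 1: Σ corner-gray over 5 cells = 2462  → 1.4477
row 2: Σ corner-gray over 5 cells = 2266  → 1.3324
row 3: Σ corner-gray over 5 cells = 2800  → 1.6464
row 4: Σ corner-gray over 5 cells = 2911  → 1.7117
row 5: Σ corner-gray over 5 cells = 2787  → 1.6388
row 6: Σ corner-gray over 5 cells = 3287  → 1.9328
row 7: Σ corner-gray over 5 cells = 3305  → 1.9433
row 8: Σ corner-gray over 5 cells = 2427  → 1.4271
row 9: Σ corner-gray over 5 cells = 1574  → 0.9255
row 10: Σ corner-gray over 5 cells = 1717  → 1.0096
row 11: Σ corner-gray over 5 cells = 1886  → 1.1090
row 12: Σ corner-gray over 5 cells = 2062  → 1.2125
row 13: Σ corner-gray over 5 cells = 2341  → 1.3765
row 14: Σ corner-gray over 5 cells = 2484  → 1.4606
Σ rows: total corner-gray = 36444  → 21.4291 mm³


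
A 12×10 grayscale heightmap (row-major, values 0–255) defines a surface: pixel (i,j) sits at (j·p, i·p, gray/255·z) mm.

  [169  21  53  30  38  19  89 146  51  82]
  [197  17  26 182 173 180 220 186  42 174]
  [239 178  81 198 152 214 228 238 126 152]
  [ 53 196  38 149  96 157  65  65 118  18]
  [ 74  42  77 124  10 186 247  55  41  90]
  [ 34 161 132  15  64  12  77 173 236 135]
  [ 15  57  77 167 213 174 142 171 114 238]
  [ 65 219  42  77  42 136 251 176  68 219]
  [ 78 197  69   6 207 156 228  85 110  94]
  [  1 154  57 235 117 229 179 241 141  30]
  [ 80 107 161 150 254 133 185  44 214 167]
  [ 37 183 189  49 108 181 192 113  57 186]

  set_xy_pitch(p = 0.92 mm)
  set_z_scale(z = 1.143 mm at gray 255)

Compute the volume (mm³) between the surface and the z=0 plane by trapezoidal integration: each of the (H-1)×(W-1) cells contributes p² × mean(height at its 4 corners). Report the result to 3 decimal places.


height_mm = gray/255 × 1.143; cell vol = 0.92² × mean(4 corners)
unit = 0.92² × 1.143 / (4×255) = 0.000948466 mm³ per gray-sum
row 0: Σ corner-gray over 9 cells = 3568  → 3.3841
row 1: Σ corner-gray over 9 cells = 5644  → 5.3531
row 2: Σ corner-gray over 9 cells = 5060  → 4.7992
row 3: Σ corner-gray over 9 cells = 3567  → 3.3832
row 4: Σ corner-gray over 9 cells = 3637  → 3.4496
row 5: Σ corner-gray over 9 cells = 4392  → 4.1657
row 6: Σ corner-gray over 9 cells = 4789  → 4.5422
row 7: Σ corner-gray over 9 cells = 4594  → 4.3573
row 8: Σ corner-gray over 9 cells = 5025  → 4.7660
row 9: Σ corner-gray over 9 cells = 5480  → 5.1976
row 10: Σ corner-gray over 9 cells = 5110  → 4.8467
Σ rows: total corner-gray = 50866  → 48.2447 mm³

48.245


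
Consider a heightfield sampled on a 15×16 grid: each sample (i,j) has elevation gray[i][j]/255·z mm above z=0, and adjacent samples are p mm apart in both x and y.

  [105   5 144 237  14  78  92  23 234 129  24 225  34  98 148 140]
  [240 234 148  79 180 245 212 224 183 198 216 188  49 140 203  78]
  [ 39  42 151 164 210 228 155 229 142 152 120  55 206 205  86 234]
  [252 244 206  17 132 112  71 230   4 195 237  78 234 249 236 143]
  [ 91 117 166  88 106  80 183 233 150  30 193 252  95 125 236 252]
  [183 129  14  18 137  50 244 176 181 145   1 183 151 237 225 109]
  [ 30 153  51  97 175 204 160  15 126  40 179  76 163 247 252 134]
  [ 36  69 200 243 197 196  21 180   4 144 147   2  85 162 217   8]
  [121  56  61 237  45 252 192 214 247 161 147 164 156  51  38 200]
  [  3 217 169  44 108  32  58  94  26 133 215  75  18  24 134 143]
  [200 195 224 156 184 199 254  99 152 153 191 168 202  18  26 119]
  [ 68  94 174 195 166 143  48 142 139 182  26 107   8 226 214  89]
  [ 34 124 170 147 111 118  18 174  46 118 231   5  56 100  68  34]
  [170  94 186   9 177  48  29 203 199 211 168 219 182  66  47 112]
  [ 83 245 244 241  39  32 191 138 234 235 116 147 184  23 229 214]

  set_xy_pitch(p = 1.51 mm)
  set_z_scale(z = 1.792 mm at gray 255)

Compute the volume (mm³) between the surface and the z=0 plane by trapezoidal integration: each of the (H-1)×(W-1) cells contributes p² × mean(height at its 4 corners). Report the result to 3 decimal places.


height_mm = gray/255 × 1.792; cell vol = 1.51² × mean(4 corners)
unit = 1.51² × 1.792 / (4×255) = 0.00400582 mm³ per gray-sum
row 0: Σ corner-gray over 15 cells = 8531  → 34.1737
row 1: Σ corner-gray over 15 cells = 9879  → 39.5735
row 2: Σ corner-gray over 15 cells = 9448  → 37.8470
row 3: Σ corner-gray over 15 cells = 9336  → 37.3984
row 4: Σ corner-gray over 15 cells = 8525  → 34.1496
row 5: Σ corner-gray over 15 cells = 8114  → 32.5032
row 6: Σ corner-gray over 15 cells = 7818  → 31.3175
row 7: Σ corner-gray over 15 cells = 8141  → 32.6114
row 8: Σ corner-gray over 15 cells = 7203  → 28.8539
row 9: Σ corner-gray over 15 cells = 7601  → 30.4483
row 10: Σ corner-gray over 15 cells = 8646  → 34.6343
row 11: Σ corner-gray over 15 cells = 6925  → 27.7403
row 12: Σ corner-gray over 15 cells = 6998  → 28.0327
row 13: Σ corner-gray over 15 cells = 8851  → 35.4555
Σ rows: total corner-gray = 116016  → 464.7395 mm³

464.740


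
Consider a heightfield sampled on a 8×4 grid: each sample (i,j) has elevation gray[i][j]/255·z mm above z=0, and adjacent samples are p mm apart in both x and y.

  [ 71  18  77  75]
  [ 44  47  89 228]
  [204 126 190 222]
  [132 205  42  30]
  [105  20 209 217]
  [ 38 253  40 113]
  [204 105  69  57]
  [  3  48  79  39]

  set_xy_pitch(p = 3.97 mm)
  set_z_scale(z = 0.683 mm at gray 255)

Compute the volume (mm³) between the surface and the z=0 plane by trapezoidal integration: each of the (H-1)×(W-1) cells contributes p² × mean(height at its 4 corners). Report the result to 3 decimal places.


99.204

height_mm = gray/255 × 0.683; cell vol = 3.97² × mean(4 corners)
unit = 3.97² × 0.683 / (4×255) = 0.0105536 mm³ per gray-sum
row 0: Σ corner-gray over 3 cells = 880  → 9.2872
row 1: Σ corner-gray over 3 cells = 1602  → 16.9069
row 2: Σ corner-gray over 3 cells = 1714  → 18.0889
row 3: Σ corner-gray over 3 cells = 1436  → 15.1550
row 4: Σ corner-gray over 3 cells = 1517  → 16.0098
row 5: Σ corner-gray over 3 cells = 1346  → 14.2052
row 6: Σ corner-gray over 3 cells = 905  → 9.5510
Σ rows: total corner-gray = 9400  → 99.2040 mm³


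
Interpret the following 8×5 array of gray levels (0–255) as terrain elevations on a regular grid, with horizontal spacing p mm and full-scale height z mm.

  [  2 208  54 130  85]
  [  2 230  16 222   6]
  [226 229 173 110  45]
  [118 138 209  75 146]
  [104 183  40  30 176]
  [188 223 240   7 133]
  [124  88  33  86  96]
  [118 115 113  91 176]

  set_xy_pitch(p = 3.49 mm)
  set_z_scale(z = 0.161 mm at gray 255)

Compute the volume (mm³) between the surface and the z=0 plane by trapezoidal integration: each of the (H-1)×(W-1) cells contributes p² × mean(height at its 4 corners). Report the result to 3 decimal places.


height_mm = gray/255 × 0.161; cell vol = 3.49² × mean(4 corners)
unit = 3.49² × 0.161 / (4×255) = 0.00192255 mm³ per gray-sum
row 0: Σ corner-gray over 4 cells = 1815  → 3.4894
row 1: Σ corner-gray over 4 cells = 2239  → 4.3046
row 2: Σ corner-gray over 4 cells = 2403  → 4.6199
row 3: Σ corner-gray over 4 cells = 1894  → 3.6413
row 4: Σ corner-gray over 4 cells = 2047  → 3.9355
row 5: Σ corner-gray over 4 cells = 1895  → 3.6432
row 6: Σ corner-gray over 4 cells = 1566  → 3.0107
Σ rows: total corner-gray = 13859  → 26.6446 mm³

26.645


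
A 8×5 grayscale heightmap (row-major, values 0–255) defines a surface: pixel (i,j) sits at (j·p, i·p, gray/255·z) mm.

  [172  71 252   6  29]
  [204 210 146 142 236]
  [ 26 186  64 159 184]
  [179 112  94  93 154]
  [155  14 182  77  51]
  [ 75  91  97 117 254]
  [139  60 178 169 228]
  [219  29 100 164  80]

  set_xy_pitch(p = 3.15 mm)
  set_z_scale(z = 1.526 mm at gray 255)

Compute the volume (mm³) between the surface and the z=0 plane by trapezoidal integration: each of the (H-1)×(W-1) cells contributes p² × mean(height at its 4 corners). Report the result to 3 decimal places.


211.955

height_mm = gray/255 × 1.526; cell vol = 3.15² × mean(4 corners)
unit = 3.15² × 1.526 / (4×255) = 0.0148448 mm³ per gray-sum
row 0: Σ corner-gray over 4 cells = 2295  → 34.0689
row 1: Σ corner-gray over 4 cells = 2464  → 36.5777
row 2: Σ corner-gray over 4 cells = 1959  → 29.0810
row 3: Σ corner-gray over 4 cells = 1683  → 24.9839
row 4: Σ corner-gray over 4 cells = 1691  → 25.1026
row 5: Σ corner-gray over 4 cells = 2120  → 31.4711
row 6: Σ corner-gray over 4 cells = 2066  → 30.6694
Σ rows: total corner-gray = 14278  → 211.9546 mm³


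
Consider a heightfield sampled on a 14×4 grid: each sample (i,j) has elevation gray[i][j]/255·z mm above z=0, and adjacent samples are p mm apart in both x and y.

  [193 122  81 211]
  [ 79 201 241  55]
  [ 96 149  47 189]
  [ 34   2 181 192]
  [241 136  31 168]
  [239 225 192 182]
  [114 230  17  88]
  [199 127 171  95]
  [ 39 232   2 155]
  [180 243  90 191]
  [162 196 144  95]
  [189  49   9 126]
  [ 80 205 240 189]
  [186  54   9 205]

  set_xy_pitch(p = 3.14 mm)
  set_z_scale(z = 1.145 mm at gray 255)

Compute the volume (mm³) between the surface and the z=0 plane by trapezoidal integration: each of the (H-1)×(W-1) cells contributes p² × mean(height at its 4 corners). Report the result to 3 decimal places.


238.192

height_mm = gray/255 × 1.145; cell vol = 3.14² × mean(4 corners)
unit = 3.14² × 1.145 / (4×255) = 0.0110679 mm³ per gray-sum
row 0: Σ corner-gray over 3 cells = 1828  → 20.2321
row 1: Σ corner-gray over 3 cells = 1695  → 18.7601
row 2: Σ corner-gray over 3 cells = 1269  → 14.0451
row 3: Σ corner-gray over 3 cells = 1335  → 14.7756
row 4: Σ corner-gray over 3 cells = 1998  → 22.1136
row 5: Σ corner-gray over 3 cells = 1951  → 21.5934
row 6: Σ corner-gray over 3 cells = 1586  → 17.5537
row 7: Σ corner-gray over 3 cells = 1552  → 17.1774
row 8: Σ corner-gray over 3 cells = 1699  → 18.8043
row 9: Σ corner-gray over 3 cells = 1974  → 21.8480
row 10: Σ corner-gray over 3 cells = 1368  → 15.1409
row 11: Σ corner-gray over 3 cells = 1590  → 17.5979
row 12: Σ corner-gray over 3 cells = 1676  → 18.5498
Σ rows: total corner-gray = 21521  → 238.1919 mm³


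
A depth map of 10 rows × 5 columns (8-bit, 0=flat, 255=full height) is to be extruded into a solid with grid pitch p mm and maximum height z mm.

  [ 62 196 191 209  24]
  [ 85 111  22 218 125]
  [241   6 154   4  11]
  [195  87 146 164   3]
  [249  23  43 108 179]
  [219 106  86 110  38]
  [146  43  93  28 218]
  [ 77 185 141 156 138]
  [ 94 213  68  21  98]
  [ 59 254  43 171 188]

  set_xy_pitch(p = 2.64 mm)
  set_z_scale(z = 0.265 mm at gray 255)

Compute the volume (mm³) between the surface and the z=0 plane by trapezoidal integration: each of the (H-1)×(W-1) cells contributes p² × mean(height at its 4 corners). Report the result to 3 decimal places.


29.039

height_mm = gray/255 × 0.265; cell vol = 2.64² × mean(4 corners)
unit = 2.64² × 0.265 / (4×255) = 0.00181073 mm³ per gray-sum
row 0: Σ corner-gray over 4 cells = 2190  → 3.9655
row 1: Σ corner-gray over 4 cells = 1492  → 2.7016
row 2: Σ corner-gray over 4 cells = 1572  → 2.8465
row 3: Σ corner-gray over 4 cells = 1768  → 3.2014
row 4: Σ corner-gray over 4 cells = 1637  → 2.9642
row 5: Σ corner-gray over 4 cells = 1553  → 2.8121
row 6: Σ corner-gray over 4 cells = 1871  → 3.3879
row 7: Σ corner-gray over 4 cells = 1975  → 3.5762
row 8: Σ corner-gray over 4 cells = 1979  → 3.5834
Σ rows: total corner-gray = 16037  → 29.0387 mm³


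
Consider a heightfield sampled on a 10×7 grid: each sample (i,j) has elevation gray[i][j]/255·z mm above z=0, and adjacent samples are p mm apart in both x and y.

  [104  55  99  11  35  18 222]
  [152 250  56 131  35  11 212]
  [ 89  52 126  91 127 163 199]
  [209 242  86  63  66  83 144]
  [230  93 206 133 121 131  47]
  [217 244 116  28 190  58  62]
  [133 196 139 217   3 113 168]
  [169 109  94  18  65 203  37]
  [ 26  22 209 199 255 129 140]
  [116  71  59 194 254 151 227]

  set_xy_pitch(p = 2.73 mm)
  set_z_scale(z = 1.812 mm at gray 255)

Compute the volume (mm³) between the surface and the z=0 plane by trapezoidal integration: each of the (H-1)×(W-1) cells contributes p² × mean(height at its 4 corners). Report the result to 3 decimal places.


height_mm = gray/255 × 1.812; cell vol = 2.73² × mean(4 corners)
unit = 2.73² × 1.812 / (4×255) = 0.0132399 mm³ per gray-sum
row 0: Σ corner-gray over 6 cells = 2092  → 27.6978
row 1: Σ corner-gray over 6 cells = 2736  → 36.2243
row 2: Σ corner-gray over 6 cells = 2839  → 37.5880
row 3: Σ corner-gray over 6 cells = 3078  → 40.7523
row 4: Σ corner-gray over 6 cells = 3196  → 42.3146
row 5: Σ corner-gray over 6 cells = 3188  → 42.2087
row 6: Σ corner-gray over 6 cells = 2821  → 37.3496
row 7: Σ corner-gray over 6 cells = 2978  → 39.4283
row 8: Σ corner-gray over 6 cells = 3595  → 47.5973
Σ rows: total corner-gray = 26523  → 351.1607 mm³

351.161


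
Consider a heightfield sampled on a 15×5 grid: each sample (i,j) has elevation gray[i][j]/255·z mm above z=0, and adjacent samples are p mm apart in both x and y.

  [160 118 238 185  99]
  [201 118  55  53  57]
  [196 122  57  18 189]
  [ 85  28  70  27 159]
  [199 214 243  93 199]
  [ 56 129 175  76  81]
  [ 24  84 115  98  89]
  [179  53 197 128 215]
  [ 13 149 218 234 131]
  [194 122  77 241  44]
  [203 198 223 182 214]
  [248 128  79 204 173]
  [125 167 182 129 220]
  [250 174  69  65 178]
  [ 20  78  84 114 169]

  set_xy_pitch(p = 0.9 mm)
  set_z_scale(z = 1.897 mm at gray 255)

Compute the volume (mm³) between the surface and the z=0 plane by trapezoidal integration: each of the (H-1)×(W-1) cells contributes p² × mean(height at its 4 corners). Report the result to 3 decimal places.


45.046

height_mm = gray/255 × 1.897; cell vol = 0.9² × mean(4 corners)
unit = 0.9² × 1.897 / (4×255) = 0.00150644 mm³ per gray-sum
row 0: Σ corner-gray over 4 cells = 2051  → 3.0897
row 1: Σ corner-gray over 4 cells = 1489  → 2.2431
row 2: Σ corner-gray over 4 cells = 1273  → 1.9177
row 3: Σ corner-gray over 4 cells = 1992  → 3.0008
row 4: Σ corner-gray over 4 cells = 2395  → 3.6079
row 5: Σ corner-gray over 4 cells = 1604  → 2.4163
row 6: Σ corner-gray over 4 cells = 1857  → 2.7975
row 7: Σ corner-gray over 4 cells = 2496  → 3.7601
row 8: Σ corner-gray over 4 cells = 2464  → 3.7119
row 9: Σ corner-gray over 4 cells = 2741  → 4.1292
row 10: Σ corner-gray over 4 cells = 2866  → 4.3175
row 11: Σ corner-gray over 4 cells = 2544  → 3.8324
row 12: Σ corner-gray over 4 cells = 2345  → 3.5326
row 13: Σ corner-gray over 4 cells = 1785  → 2.6890
Σ rows: total corner-gray = 29902  → 45.0456 mm³


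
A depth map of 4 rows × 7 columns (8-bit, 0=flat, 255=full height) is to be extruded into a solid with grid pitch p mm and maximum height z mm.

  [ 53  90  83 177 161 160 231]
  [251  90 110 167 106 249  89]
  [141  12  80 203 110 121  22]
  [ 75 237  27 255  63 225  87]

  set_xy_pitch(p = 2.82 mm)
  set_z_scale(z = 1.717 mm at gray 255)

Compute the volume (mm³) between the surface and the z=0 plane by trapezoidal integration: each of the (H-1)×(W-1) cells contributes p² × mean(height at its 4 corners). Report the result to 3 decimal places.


height_mm = gray/255 × 1.717; cell vol = 2.82² × mean(4 corners)
unit = 2.82² × 1.717 / (4×255) = 0.0133865 mm³ per gray-sum
row 0: Σ corner-gray over 6 cells = 3410  → 45.6481
row 1: Σ corner-gray over 6 cells = 2999  → 40.1462
row 2: Σ corner-gray over 6 cells = 2991  → 40.0391
Σ rows: total corner-gray = 9400  → 125.8335 mm³

125.833


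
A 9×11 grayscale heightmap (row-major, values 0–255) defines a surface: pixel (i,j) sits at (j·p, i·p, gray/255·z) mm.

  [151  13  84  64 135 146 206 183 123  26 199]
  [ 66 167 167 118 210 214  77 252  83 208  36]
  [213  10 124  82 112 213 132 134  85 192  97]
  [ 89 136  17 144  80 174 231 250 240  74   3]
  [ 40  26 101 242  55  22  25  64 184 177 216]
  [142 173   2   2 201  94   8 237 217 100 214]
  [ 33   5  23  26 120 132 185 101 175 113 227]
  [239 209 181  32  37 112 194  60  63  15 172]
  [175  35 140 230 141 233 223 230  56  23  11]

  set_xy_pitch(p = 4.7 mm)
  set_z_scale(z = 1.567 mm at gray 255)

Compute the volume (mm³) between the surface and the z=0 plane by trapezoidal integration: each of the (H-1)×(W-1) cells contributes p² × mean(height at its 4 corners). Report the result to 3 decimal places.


height_mm = gray/255 × 1.567; cell vol = 4.7² × mean(4 corners)
unit = 4.7² × 1.567 / (4×255) = 0.0339363 mm³ per gray-sum
row 0: Σ corner-gray over 10 cells = 5404  → 183.3918
row 1: Σ corner-gray over 10 cells = 5572  → 189.0931
row 2: Σ corner-gray over 10 cells = 5262  → 178.5728
row 3: Σ corner-gray over 10 cells = 4832  → 163.9802
row 4: Σ corner-gray over 10 cells = 4472  → 151.7632
row 5: Σ corner-gray over 10 cells = 4444  → 150.8129
row 6: Σ corner-gray over 10 cells = 4237  → 143.7881
row 7: Σ corner-gray over 10 cells = 5025  → 170.5299
Σ rows: total corner-gray = 39248  → 1331.9321 mm³

1331.932


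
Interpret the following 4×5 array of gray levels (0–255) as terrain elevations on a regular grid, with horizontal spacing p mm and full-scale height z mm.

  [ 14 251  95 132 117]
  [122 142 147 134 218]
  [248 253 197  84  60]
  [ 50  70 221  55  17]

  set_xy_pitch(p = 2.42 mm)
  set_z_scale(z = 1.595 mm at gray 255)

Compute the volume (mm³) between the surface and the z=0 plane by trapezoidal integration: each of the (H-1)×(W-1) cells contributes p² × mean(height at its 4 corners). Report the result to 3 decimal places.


63.830

height_mm = gray/255 × 1.595; cell vol = 2.42² × mean(4 corners)
unit = 2.42² × 1.595 / (4×255) = 0.0091578 mm³ per gray-sum
row 0: Σ corner-gray over 4 cells = 2273  → 20.8157
row 1: Σ corner-gray over 4 cells = 2562  → 23.4623
row 2: Σ corner-gray over 4 cells = 2135  → 19.5519
Σ rows: total corner-gray = 6970  → 63.8299 mm³


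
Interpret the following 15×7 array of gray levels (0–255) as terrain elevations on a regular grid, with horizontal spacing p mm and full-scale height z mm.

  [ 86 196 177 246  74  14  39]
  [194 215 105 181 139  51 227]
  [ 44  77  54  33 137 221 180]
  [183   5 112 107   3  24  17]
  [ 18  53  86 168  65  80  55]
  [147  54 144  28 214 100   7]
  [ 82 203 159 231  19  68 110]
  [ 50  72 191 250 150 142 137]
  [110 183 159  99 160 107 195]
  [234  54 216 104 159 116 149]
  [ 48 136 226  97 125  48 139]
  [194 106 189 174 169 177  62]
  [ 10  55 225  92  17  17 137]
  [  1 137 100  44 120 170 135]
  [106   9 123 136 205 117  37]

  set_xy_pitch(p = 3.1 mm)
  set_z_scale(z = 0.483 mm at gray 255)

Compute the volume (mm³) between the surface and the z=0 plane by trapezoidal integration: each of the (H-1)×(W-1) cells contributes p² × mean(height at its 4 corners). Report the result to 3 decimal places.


height_mm = gray/255 × 0.483; cell vol = 3.1² × mean(4 corners)
unit = 3.1² × 0.483 / (4×255) = 0.00455062 mm³ per gray-sum
row 0: Σ corner-gray over 6 cells = 3342  → 15.2082
row 1: Σ corner-gray over 6 cells = 3071  → 13.9749
row 2: Σ corner-gray over 6 cells = 1970  → 8.9647
row 3: Σ corner-gray over 6 cells = 1679  → 7.6405
row 4: Σ corner-gray over 6 cells = 2211  → 10.0614
row 5: Σ corner-gray over 6 cells = 2786  → 12.6780
row 6: Σ corner-gray over 6 cells = 3349  → 15.2400
row 7: Σ corner-gray over 6 cells = 3518  → 16.0091
row 8: Σ corner-gray over 6 cells = 3402  → 15.4812
row 9: Σ corner-gray over 6 cells = 3132  → 14.2525
row 10: Σ corner-gray over 6 cells = 3337  → 15.1854
row 11: Σ corner-gray over 6 cells = 2845  → 12.9465
row 12: Σ corner-gray over 6 cells = 2237  → 10.1797
row 13: Σ corner-gray over 6 cells = 2601  → 11.8362
Σ rows: total corner-gray = 39480  → 179.6584 mm³

179.658


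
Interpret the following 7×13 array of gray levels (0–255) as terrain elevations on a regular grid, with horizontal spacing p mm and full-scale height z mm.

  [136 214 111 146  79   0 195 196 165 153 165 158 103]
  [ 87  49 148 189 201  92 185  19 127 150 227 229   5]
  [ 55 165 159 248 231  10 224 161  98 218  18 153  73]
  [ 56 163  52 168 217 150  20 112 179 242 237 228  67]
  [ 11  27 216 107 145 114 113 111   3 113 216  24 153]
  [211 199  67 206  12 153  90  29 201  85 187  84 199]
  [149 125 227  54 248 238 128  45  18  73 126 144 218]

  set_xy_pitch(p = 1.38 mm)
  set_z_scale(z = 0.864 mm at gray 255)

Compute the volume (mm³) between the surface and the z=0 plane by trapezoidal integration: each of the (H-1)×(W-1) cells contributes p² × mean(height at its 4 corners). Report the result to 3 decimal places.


62.493

height_mm = gray/255 × 0.864; cell vol = 1.38² × mean(4 corners)
unit = 1.38² × 0.864 / (4×255) = 0.00161314 mm³ per gray-sum
row 0: Σ corner-gray over 12 cells = 6727  → 10.8516
row 1: Σ corner-gray over 12 cells = 6822  → 11.0048
row 2: Σ corner-gray over 12 cells = 7157  → 11.5452
row 3: Σ corner-gray over 12 cells = 6201  → 10.0031
row 4: Σ corner-gray over 12 cells = 5578  → 8.9981
row 5: Σ corner-gray over 12 cells = 6255  → 10.0902
Σ rows: total corner-gray = 38740  → 62.4930 mm³


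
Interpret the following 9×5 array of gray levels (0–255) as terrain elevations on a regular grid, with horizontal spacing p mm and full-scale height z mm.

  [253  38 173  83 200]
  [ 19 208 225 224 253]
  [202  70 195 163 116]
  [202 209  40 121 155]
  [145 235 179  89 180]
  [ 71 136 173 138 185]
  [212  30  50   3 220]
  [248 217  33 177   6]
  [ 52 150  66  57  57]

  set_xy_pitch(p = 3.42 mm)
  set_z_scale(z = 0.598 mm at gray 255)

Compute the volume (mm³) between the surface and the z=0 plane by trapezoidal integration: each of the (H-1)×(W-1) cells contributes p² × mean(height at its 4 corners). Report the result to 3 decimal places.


121.950

height_mm = gray/255 × 0.598; cell vol = 3.42² × mean(4 corners)
unit = 3.42² × 0.598 / (4×255) = 0.0068573 mm³ per gray-sum
row 0: Σ corner-gray over 4 cells = 2627  → 18.0141
row 1: Σ corner-gray over 4 cells = 2760  → 18.9262
row 2: Σ corner-gray over 4 cells = 2271  → 15.5729
row 3: Σ corner-gray over 4 cells = 2428  → 16.6495
row 4: Σ corner-gray over 4 cells = 2481  → 17.0130
row 5: Σ corner-gray over 4 cells = 1748  → 11.9866
row 6: Σ corner-gray over 4 cells = 1706  → 11.6986
row 7: Σ corner-gray over 4 cells = 1763  → 12.0894
Σ rows: total corner-gray = 17784  → 121.9502 mm³
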